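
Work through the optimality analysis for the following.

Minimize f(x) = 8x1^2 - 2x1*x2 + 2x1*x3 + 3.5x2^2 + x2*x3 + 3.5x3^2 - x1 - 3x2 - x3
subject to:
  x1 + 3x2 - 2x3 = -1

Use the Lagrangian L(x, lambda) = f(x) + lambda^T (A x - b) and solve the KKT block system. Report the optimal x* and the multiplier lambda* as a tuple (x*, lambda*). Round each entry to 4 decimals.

Form the Lagrangian:
  L(x, lambda) = (1/2) x^T Q x + c^T x + lambda^T (A x - b)
Stationarity (grad_x L = 0): Q x + c + A^T lambda = 0.
Primal feasibility: A x = b.

This gives the KKT block system:
  [ Q   A^T ] [ x     ]   [-c ]
  [ A    0  ] [ lambda ] = [ b ]

Solving the linear system:
  x*      = (-0.0513, -0.0351, 0.4217)
  lambda* = (0.9071)
  f(x*)   = 0.321

x* = (-0.0513, -0.0351, 0.4217), lambda* = (0.9071)


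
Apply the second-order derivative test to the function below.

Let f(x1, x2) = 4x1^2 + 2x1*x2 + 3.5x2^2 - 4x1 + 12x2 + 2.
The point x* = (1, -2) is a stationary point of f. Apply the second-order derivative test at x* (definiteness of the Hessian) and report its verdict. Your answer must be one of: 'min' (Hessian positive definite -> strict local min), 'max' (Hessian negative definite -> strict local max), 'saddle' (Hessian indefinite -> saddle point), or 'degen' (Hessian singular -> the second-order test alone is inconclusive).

Compute the Hessian H = grad^2 f:
  H = [[8, 2], [2, 7]]
Verify stationarity: grad f(x*) = H x* + g = (0, 0).
Eigenvalues of H: 5.4384, 9.5616.
Both eigenvalues > 0, so H is positive definite -> x* is a strict local min.

min


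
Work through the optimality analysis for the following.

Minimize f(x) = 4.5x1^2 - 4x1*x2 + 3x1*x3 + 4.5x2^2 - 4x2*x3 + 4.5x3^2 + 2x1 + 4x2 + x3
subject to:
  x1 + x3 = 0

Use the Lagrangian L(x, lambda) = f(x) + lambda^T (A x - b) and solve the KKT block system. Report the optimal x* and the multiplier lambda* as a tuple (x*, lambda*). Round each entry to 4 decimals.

Form the Lagrangian:
  L(x, lambda) = (1/2) x^T Q x + c^T x + lambda^T (A x - b)
Stationarity (grad_x L = 0): Q x + c + A^T lambda = 0.
Primal feasibility: A x = b.

This gives the KKT block system:
  [ Q   A^T ] [ x     ]   [-c ]
  [ A    0  ] [ lambda ] = [ b ]

Solving the linear system:
  x*      = (-0.0833, -0.4444, 0.0833)
  lambda* = (-3.2778)
  f(x*)   = -0.9306

x* = (-0.0833, -0.4444, 0.0833), lambda* = (-3.2778)


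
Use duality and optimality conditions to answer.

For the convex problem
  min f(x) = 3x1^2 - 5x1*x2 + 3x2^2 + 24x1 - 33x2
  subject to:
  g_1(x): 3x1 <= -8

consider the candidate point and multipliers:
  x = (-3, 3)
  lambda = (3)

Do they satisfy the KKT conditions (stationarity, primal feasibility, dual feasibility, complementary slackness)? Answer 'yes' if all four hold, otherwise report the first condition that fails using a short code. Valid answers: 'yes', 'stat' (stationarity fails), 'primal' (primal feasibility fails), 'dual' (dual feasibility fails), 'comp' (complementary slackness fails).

Gradient of f: grad f(x) = Q x + c = (-9, 0)
Constraint values g_i(x) = a_i^T x - b_i:
  g_1((-3, 3)) = -1
Stationarity residual: grad f(x) + sum_i lambda_i a_i = (0, 0)
  -> stationarity OK
Primal feasibility (all g_i <= 0): OK
Dual feasibility (all lambda_i >= 0): OK
Complementary slackness (lambda_i * g_i(x) = 0 for all i): FAILS

Verdict: the first failing condition is complementary_slackness -> comp.

comp


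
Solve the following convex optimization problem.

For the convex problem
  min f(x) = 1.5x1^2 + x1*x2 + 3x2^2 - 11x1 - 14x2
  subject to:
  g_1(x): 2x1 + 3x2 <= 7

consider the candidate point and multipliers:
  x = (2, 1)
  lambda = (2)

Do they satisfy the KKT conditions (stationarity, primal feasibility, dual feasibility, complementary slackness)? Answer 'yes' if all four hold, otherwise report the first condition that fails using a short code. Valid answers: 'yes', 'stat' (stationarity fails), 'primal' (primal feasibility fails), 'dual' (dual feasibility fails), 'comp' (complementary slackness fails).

Gradient of f: grad f(x) = Q x + c = (-4, -6)
Constraint values g_i(x) = a_i^T x - b_i:
  g_1((2, 1)) = 0
Stationarity residual: grad f(x) + sum_i lambda_i a_i = (0, 0)
  -> stationarity OK
Primal feasibility (all g_i <= 0): OK
Dual feasibility (all lambda_i >= 0): OK
Complementary slackness (lambda_i * g_i(x) = 0 for all i): OK

Verdict: yes, KKT holds.

yes


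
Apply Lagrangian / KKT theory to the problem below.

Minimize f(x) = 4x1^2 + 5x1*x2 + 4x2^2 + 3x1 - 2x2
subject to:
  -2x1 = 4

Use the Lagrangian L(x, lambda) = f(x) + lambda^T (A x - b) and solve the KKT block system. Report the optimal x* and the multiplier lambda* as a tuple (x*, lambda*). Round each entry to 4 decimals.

Form the Lagrangian:
  L(x, lambda) = (1/2) x^T Q x + c^T x + lambda^T (A x - b)
Stationarity (grad_x L = 0): Q x + c + A^T lambda = 0.
Primal feasibility: A x = b.

This gives the KKT block system:
  [ Q   A^T ] [ x     ]   [-c ]
  [ A    0  ] [ lambda ] = [ b ]

Solving the linear system:
  x*      = (-2, 1.5)
  lambda* = (-2.75)
  f(x*)   = 1

x* = (-2, 1.5), lambda* = (-2.75)


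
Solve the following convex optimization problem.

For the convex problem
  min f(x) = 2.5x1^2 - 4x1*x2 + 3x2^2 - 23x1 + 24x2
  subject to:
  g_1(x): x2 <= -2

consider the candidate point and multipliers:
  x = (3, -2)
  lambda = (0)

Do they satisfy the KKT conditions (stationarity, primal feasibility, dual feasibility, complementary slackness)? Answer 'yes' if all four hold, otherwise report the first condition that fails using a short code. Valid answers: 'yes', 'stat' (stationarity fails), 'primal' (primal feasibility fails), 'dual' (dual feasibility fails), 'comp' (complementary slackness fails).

Gradient of f: grad f(x) = Q x + c = (0, 0)
Constraint values g_i(x) = a_i^T x - b_i:
  g_1((3, -2)) = 0
Stationarity residual: grad f(x) + sum_i lambda_i a_i = (0, 0)
  -> stationarity OK
Primal feasibility (all g_i <= 0): OK
Dual feasibility (all lambda_i >= 0): OK
Complementary slackness (lambda_i * g_i(x) = 0 for all i): OK

Verdict: yes, KKT holds.

yes


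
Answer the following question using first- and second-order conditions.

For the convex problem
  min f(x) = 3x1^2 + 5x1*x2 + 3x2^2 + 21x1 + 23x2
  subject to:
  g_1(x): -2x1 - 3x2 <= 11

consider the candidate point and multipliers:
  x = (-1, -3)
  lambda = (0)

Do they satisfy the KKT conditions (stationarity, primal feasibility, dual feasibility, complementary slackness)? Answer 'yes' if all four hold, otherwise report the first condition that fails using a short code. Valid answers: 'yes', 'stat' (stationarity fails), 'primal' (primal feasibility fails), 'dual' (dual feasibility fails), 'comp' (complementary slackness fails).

Gradient of f: grad f(x) = Q x + c = (0, 0)
Constraint values g_i(x) = a_i^T x - b_i:
  g_1((-1, -3)) = 0
Stationarity residual: grad f(x) + sum_i lambda_i a_i = (0, 0)
  -> stationarity OK
Primal feasibility (all g_i <= 0): OK
Dual feasibility (all lambda_i >= 0): OK
Complementary slackness (lambda_i * g_i(x) = 0 for all i): OK

Verdict: yes, KKT holds.

yes


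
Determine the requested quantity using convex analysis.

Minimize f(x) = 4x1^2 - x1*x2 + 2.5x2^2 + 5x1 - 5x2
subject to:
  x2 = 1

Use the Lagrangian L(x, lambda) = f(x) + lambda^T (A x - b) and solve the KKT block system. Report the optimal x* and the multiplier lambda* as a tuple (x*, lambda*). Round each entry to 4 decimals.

Form the Lagrangian:
  L(x, lambda) = (1/2) x^T Q x + c^T x + lambda^T (A x - b)
Stationarity (grad_x L = 0): Q x + c + A^T lambda = 0.
Primal feasibility: A x = b.

This gives the KKT block system:
  [ Q   A^T ] [ x     ]   [-c ]
  [ A    0  ] [ lambda ] = [ b ]

Solving the linear system:
  x*      = (-0.5, 1)
  lambda* = (-0.5)
  f(x*)   = -3.5

x* = (-0.5, 1), lambda* = (-0.5)


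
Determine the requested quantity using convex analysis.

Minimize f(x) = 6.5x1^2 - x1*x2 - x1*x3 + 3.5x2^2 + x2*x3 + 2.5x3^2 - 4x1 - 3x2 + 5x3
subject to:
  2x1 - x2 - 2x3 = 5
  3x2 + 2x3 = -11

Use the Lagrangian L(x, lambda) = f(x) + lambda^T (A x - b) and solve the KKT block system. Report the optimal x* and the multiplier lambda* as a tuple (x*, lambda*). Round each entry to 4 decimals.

Form the Lagrangian:
  L(x, lambda) = (1/2) x^T Q x + c^T x + lambda^T (A x - b)
Stationarity (grad_x L = 0): Q x + c + A^T lambda = 0.
Primal feasibility: A x = b.

This gives the KKT block system:
  [ Q   A^T ] [ x     ]   [-c ]
  [ A    0  ] [ lambda ] = [ b ]

Solving the linear system:
  x*      = (-0.7523, -2.2477, -2.1284)
  lambda* = (4.7018, 8.2706)
  f(x*)   = 33.289

x* = (-0.7523, -2.2477, -2.1284), lambda* = (4.7018, 8.2706)


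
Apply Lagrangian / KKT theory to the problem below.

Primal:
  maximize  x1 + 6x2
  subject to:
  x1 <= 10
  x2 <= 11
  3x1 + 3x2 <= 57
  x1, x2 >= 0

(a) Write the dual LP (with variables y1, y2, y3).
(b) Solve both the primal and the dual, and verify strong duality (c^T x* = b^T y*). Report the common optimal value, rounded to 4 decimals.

The standard primal-dual pair for 'max c^T x s.t. A x <= b, x >= 0' is:
  Dual:  min b^T y  s.t.  A^T y >= c,  y >= 0.

So the dual LP is:
  minimize  10y1 + 11y2 + 57y3
  subject to:
    y1 + 3y3 >= 1
    y2 + 3y3 >= 6
    y1, y2, y3 >= 0

Solving the primal: x* = (8, 11).
  primal value c^T x* = 74.
Solving the dual: y* = (0, 5, 0.3333).
  dual value b^T y* = 74.
Strong duality: c^T x* = b^T y*. Confirmed.

74


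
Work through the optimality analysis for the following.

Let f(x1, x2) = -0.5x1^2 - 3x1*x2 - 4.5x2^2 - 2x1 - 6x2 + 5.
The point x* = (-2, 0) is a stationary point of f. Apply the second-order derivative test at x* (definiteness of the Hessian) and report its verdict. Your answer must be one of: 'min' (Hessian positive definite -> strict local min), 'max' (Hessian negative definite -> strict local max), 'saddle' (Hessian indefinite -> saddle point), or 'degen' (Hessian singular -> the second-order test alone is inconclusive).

Compute the Hessian H = grad^2 f:
  H = [[-1, -3], [-3, -9]]
Verify stationarity: grad f(x*) = H x* + g = (0, 0).
Eigenvalues of H: -10, 0.
H has a zero eigenvalue (singular; negative semidefinite but not definite), so H is neither positive definite, negative definite, nor indefinite. The second-order test alone is inconclusive -> degen.
(Indeed, f is constant along the null direction of H through x*, so x* is not a strict local extremum.)

degen


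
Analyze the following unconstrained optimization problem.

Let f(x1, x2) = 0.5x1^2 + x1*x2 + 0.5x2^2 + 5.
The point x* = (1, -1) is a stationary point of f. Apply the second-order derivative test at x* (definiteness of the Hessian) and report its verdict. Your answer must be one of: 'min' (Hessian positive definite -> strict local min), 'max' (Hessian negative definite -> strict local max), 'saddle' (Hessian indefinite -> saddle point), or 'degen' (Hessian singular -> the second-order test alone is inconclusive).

Compute the Hessian H = grad^2 f:
  H = [[1, 1], [1, 1]]
Verify stationarity: grad f(x*) = H x* + g = (0, 0).
Eigenvalues of H: 0, 2.
H has a zero eigenvalue (singular; positive semidefinite but not definite), so H is neither positive definite, negative definite, nor indefinite. The second-order test alone is inconclusive -> degen.
(Indeed, f is constant along the null direction of H through x*, so x* is not a strict local extremum.)

degen


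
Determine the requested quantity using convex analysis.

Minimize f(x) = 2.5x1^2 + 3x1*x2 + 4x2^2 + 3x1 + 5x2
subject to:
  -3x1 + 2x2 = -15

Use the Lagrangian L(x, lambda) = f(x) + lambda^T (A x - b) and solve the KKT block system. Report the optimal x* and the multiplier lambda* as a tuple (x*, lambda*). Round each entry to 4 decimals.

Form the Lagrangian:
  L(x, lambda) = (1/2) x^T Q x + c^T x + lambda^T (A x - b)
Stationarity (grad_x L = 0): Q x + c + A^T lambda = 0.
Primal feasibility: A x = b.

This gives the KKT block system:
  [ Q   A^T ] [ x     ]   [-c ]
  [ A    0  ] [ lambda ] = [ b ]

Solving the linear system:
  x*      = (3.1875, -2.7188)
  lambda* = (3.5937)
  f(x*)   = 24.9375

x* = (3.1875, -2.7188), lambda* = (3.5937)


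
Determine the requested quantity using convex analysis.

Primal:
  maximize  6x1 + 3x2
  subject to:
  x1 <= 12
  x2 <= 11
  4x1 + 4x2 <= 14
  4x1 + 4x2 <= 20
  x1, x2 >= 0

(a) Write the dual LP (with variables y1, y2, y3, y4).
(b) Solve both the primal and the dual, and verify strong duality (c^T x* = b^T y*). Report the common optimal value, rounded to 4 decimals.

The standard primal-dual pair for 'max c^T x s.t. A x <= b, x >= 0' is:
  Dual:  min b^T y  s.t.  A^T y >= c,  y >= 0.

So the dual LP is:
  minimize  12y1 + 11y2 + 14y3 + 20y4
  subject to:
    y1 + 4y3 + 4y4 >= 6
    y2 + 4y3 + 4y4 >= 3
    y1, y2, y3, y4 >= 0

Solving the primal: x* = (3.5, 0).
  primal value c^T x* = 21.
Solving the dual: y* = (0, 0, 1.5, 0).
  dual value b^T y* = 21.
Strong duality: c^T x* = b^T y*. Confirmed.

21


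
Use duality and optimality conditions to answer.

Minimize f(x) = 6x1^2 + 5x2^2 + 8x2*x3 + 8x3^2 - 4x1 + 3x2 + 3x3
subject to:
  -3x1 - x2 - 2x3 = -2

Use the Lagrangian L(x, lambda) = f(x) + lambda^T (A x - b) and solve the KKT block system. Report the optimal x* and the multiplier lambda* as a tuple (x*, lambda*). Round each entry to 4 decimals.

Form the Lagrangian:
  L(x, lambda) = (1/2) x^T Q x + c^T x + lambda^T (A x - b)
Stationarity (grad_x L = 0): Q x + c + A^T lambda = 0.
Primal feasibility: A x = b.

This gives the KKT block system:
  [ Q   A^T ] [ x     ]   [-c ]
  [ A    0  ] [ lambda ] = [ b ]

Solving the linear system:
  x*      = (0.6771, -0.25, 0.1094)
  lambda* = (1.375)
  f(x*)   = -0.1901

x* = (0.6771, -0.25, 0.1094), lambda* = (1.375)


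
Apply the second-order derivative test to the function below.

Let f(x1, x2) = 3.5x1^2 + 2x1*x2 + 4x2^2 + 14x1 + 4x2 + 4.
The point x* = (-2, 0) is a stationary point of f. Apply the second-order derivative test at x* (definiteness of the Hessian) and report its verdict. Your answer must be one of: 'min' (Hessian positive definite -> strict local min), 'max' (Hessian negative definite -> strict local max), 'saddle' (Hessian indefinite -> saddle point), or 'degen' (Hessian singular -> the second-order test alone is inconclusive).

Compute the Hessian H = grad^2 f:
  H = [[7, 2], [2, 8]]
Verify stationarity: grad f(x*) = H x* + g = (0, 0).
Eigenvalues of H: 5.4384, 9.5616.
Both eigenvalues > 0, so H is positive definite -> x* is a strict local min.

min


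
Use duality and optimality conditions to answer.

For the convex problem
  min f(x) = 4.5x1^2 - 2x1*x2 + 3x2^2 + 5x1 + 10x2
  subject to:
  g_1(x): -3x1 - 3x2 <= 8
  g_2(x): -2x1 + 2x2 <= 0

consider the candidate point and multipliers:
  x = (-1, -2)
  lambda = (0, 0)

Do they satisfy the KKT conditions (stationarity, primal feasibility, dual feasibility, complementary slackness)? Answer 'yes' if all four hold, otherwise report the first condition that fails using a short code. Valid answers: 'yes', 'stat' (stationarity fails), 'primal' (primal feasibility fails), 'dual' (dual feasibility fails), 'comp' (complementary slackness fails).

Gradient of f: grad f(x) = Q x + c = (0, 0)
Constraint values g_i(x) = a_i^T x - b_i:
  g_1((-1, -2)) = 1
  g_2((-1, -2)) = -2
Stationarity residual: grad f(x) + sum_i lambda_i a_i = (0, 0)
  -> stationarity OK
Primal feasibility (all g_i <= 0): FAILS
Dual feasibility (all lambda_i >= 0): OK
Complementary slackness (lambda_i * g_i(x) = 0 for all i): OK

Verdict: the first failing condition is primal_feasibility -> primal.

primal


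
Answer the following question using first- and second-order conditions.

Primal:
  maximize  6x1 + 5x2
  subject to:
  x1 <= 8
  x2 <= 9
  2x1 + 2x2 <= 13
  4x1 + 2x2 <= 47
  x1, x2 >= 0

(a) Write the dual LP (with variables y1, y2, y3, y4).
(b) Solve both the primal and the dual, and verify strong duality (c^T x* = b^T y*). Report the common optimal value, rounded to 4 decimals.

The standard primal-dual pair for 'max c^T x s.t. A x <= b, x >= 0' is:
  Dual:  min b^T y  s.t.  A^T y >= c,  y >= 0.

So the dual LP is:
  minimize  8y1 + 9y2 + 13y3 + 47y4
  subject to:
    y1 + 2y3 + 4y4 >= 6
    y2 + 2y3 + 2y4 >= 5
    y1, y2, y3, y4 >= 0

Solving the primal: x* = (6.5, 0).
  primal value c^T x* = 39.
Solving the dual: y* = (0, 0, 3, 0).
  dual value b^T y* = 39.
Strong duality: c^T x* = b^T y*. Confirmed.

39


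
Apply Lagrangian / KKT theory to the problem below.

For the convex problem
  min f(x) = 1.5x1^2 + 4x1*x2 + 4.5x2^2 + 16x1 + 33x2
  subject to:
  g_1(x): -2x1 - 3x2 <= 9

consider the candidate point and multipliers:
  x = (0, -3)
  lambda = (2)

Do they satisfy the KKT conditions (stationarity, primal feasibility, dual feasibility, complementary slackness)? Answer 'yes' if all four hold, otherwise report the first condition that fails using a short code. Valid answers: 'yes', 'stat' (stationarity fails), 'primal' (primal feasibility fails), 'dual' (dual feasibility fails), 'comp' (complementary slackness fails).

Gradient of f: grad f(x) = Q x + c = (4, 6)
Constraint values g_i(x) = a_i^T x - b_i:
  g_1((0, -3)) = 0
Stationarity residual: grad f(x) + sum_i lambda_i a_i = (0, 0)
  -> stationarity OK
Primal feasibility (all g_i <= 0): OK
Dual feasibility (all lambda_i >= 0): OK
Complementary slackness (lambda_i * g_i(x) = 0 for all i): OK

Verdict: yes, KKT holds.

yes


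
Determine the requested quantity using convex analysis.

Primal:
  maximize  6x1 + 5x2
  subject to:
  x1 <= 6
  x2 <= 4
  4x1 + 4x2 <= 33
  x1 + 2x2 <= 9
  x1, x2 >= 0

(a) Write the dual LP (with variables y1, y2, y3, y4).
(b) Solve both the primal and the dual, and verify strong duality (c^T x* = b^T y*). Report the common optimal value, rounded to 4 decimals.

The standard primal-dual pair for 'max c^T x s.t. A x <= b, x >= 0' is:
  Dual:  min b^T y  s.t.  A^T y >= c,  y >= 0.

So the dual LP is:
  minimize  6y1 + 4y2 + 33y3 + 9y4
  subject to:
    y1 + 4y3 + y4 >= 6
    y2 + 4y3 + 2y4 >= 5
    y1, y2, y3, y4 >= 0

Solving the primal: x* = (6, 1.5).
  primal value c^T x* = 43.5.
Solving the dual: y* = (3.5, 0, 0, 2.5).
  dual value b^T y* = 43.5.
Strong duality: c^T x* = b^T y*. Confirmed.

43.5


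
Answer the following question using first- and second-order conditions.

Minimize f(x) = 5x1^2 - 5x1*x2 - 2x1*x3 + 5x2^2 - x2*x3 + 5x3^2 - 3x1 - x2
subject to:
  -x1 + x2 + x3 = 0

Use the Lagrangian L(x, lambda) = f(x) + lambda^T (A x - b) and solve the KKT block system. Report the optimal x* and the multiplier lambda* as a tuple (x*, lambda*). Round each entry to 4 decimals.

Form the Lagrangian:
  L(x, lambda) = (1/2) x^T Q x + c^T x + lambda^T (A x - b)
Stationarity (grad_x L = 0): Q x + c + A^T lambda = 0.
Primal feasibility: A x = b.

This gives the KKT block system:
  [ Q   A^T ] [ x     ]   [-c ]
  [ A    0  ] [ lambda ] = [ b ]

Solving the linear system:
  x*      = (0.5128, 0.3718, 0.141)
  lambda* = (-0.0128)
  f(x*)   = -0.9551

x* = (0.5128, 0.3718, 0.141), lambda* = (-0.0128)


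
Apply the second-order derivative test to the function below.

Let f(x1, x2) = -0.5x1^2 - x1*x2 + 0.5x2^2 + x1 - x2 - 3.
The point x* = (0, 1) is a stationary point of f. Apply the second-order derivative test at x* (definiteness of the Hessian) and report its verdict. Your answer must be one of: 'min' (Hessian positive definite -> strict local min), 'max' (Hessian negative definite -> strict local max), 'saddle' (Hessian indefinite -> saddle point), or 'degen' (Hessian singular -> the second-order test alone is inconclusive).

Compute the Hessian H = grad^2 f:
  H = [[-1, -1], [-1, 1]]
Verify stationarity: grad f(x*) = H x* + g = (0, 0).
Eigenvalues of H: -1.4142, 1.4142.
Eigenvalues have mixed signs, so H is indefinite -> x* is a saddle point.

saddle


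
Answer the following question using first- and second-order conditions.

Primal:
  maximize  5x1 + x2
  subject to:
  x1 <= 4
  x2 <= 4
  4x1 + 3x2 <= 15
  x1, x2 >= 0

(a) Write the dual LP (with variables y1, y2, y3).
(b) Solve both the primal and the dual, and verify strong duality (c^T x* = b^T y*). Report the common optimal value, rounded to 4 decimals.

The standard primal-dual pair for 'max c^T x s.t. A x <= b, x >= 0' is:
  Dual:  min b^T y  s.t.  A^T y >= c,  y >= 0.

So the dual LP is:
  minimize  4y1 + 4y2 + 15y3
  subject to:
    y1 + 4y3 >= 5
    y2 + 3y3 >= 1
    y1, y2, y3 >= 0

Solving the primal: x* = (3.75, 0).
  primal value c^T x* = 18.75.
Solving the dual: y* = (0, 0, 1.25).
  dual value b^T y* = 18.75.
Strong duality: c^T x* = b^T y*. Confirmed.

18.75


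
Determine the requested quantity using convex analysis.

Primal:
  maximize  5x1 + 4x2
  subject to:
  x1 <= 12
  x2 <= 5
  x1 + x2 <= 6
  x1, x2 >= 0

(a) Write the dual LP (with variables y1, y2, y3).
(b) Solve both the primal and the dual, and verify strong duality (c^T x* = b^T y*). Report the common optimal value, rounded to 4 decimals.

The standard primal-dual pair for 'max c^T x s.t. A x <= b, x >= 0' is:
  Dual:  min b^T y  s.t.  A^T y >= c,  y >= 0.

So the dual LP is:
  minimize  12y1 + 5y2 + 6y3
  subject to:
    y1 + y3 >= 5
    y2 + y3 >= 4
    y1, y2, y3 >= 0

Solving the primal: x* = (6, 0).
  primal value c^T x* = 30.
Solving the dual: y* = (0, 0, 5).
  dual value b^T y* = 30.
Strong duality: c^T x* = b^T y*. Confirmed.

30


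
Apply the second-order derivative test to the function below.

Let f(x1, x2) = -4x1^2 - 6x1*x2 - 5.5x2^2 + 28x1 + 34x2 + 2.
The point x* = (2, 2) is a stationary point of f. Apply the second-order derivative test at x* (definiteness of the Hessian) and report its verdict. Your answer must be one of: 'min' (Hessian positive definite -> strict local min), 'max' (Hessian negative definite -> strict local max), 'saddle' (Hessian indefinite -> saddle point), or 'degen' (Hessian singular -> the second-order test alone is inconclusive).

Compute the Hessian H = grad^2 f:
  H = [[-8, -6], [-6, -11]]
Verify stationarity: grad f(x*) = H x* + g = (0, 0).
Eigenvalues of H: -15.6847, -3.3153.
Both eigenvalues < 0, so H is negative definite -> x* is a strict local max.

max


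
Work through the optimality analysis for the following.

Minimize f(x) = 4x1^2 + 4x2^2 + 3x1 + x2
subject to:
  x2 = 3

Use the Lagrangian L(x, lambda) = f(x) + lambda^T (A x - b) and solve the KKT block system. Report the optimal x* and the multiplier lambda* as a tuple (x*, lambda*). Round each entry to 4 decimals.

Form the Lagrangian:
  L(x, lambda) = (1/2) x^T Q x + c^T x + lambda^T (A x - b)
Stationarity (grad_x L = 0): Q x + c + A^T lambda = 0.
Primal feasibility: A x = b.

This gives the KKT block system:
  [ Q   A^T ] [ x     ]   [-c ]
  [ A    0  ] [ lambda ] = [ b ]

Solving the linear system:
  x*      = (-0.375, 3)
  lambda* = (-25)
  f(x*)   = 38.4375

x* = (-0.375, 3), lambda* = (-25)


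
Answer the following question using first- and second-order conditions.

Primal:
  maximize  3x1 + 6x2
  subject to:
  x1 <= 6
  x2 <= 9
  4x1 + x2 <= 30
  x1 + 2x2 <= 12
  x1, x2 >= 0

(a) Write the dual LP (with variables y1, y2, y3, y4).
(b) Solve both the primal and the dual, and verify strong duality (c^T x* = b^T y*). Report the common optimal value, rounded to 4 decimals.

The standard primal-dual pair for 'max c^T x s.t. A x <= b, x >= 0' is:
  Dual:  min b^T y  s.t.  A^T y >= c,  y >= 0.

So the dual LP is:
  minimize  6y1 + 9y2 + 30y3 + 12y4
  subject to:
    y1 + 4y3 + y4 >= 3
    y2 + y3 + 2y4 >= 6
    y1, y2, y3, y4 >= 0

Solving the primal: x* = (0, 6).
  primal value c^T x* = 36.
Solving the dual: y* = (0, 0, 0, 3).
  dual value b^T y* = 36.
Strong duality: c^T x* = b^T y*. Confirmed.

36


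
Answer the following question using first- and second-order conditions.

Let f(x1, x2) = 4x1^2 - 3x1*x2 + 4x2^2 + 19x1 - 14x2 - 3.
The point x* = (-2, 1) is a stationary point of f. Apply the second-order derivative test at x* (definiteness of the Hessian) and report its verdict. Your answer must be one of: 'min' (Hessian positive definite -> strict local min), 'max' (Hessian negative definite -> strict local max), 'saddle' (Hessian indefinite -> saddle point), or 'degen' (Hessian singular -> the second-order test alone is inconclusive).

Compute the Hessian H = grad^2 f:
  H = [[8, -3], [-3, 8]]
Verify stationarity: grad f(x*) = H x* + g = (0, 0).
Eigenvalues of H: 5, 11.
Both eigenvalues > 0, so H is positive definite -> x* is a strict local min.

min


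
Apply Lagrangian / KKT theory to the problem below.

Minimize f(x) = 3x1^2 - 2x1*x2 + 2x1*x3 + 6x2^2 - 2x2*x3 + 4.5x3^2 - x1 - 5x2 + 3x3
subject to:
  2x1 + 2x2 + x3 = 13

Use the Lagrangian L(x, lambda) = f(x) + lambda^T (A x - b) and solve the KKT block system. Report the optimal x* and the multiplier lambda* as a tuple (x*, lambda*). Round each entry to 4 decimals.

Form the Lagrangian:
  L(x, lambda) = (1/2) x^T Q x + c^T x + lambda^T (A x - b)
Stationarity (grad_x L = 0): Q x + c + A^T lambda = 0.
Primal feasibility: A x = b.

This gives the KKT block system:
  [ Q   A^T ] [ x     ]   [-c ]
  [ A    0  ] [ lambda ] = [ b ]

Solving the linear system:
  x*      = (3.7781, 2.5455, 0.3529)
  lambda* = (-8.6417)
  f(x*)   = 48.4479

x* = (3.7781, 2.5455, 0.3529), lambda* = (-8.6417)


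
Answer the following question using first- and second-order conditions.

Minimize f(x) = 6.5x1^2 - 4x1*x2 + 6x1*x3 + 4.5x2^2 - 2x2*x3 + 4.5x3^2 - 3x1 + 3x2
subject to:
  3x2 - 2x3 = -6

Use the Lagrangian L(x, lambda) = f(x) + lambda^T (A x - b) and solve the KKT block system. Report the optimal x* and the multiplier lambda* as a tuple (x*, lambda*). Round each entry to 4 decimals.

Form the Lagrangian:
  L(x, lambda) = (1/2) x^T Q x + c^T x + lambda^T (A x - b)
Stationarity (grad_x L = 0): Q x + c + A^T lambda = 0.
Primal feasibility: A x = b.

This gives the KKT block system:
  [ Q   A^T ] [ x     ]   [-c ]
  [ A    0  ] [ lambda ] = [ b ]

Solving the linear system:
  x*      = (-0.5816, -1.4878, 0.7683)
  lambda* = (3.2002)
  f(x*)   = 8.2412

x* = (-0.5816, -1.4878, 0.7683), lambda* = (3.2002)


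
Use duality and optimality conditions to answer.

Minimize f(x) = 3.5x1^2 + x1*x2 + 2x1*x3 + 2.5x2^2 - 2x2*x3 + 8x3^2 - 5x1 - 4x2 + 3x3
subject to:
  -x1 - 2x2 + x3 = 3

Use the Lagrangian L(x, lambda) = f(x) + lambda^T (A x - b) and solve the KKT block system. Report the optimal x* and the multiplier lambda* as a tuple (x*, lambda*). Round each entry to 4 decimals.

Form the Lagrangian:
  L(x, lambda) = (1/2) x^T Q x + c^T x + lambda^T (A x - b)
Stationarity (grad_x L = 0): Q x + c + A^T lambda = 0.
Primal feasibility: A x = b.

This gives the KKT block system:
  [ Q   A^T ] [ x     ]   [-c ]
  [ A    0  ] [ lambda ] = [ b ]

Solving the linear system:
  x*      = (0.1137, -1.5735, -0.0332)
  lambda* = (-5.8436)
  f(x*)   = 11.5782

x* = (0.1137, -1.5735, -0.0332), lambda* = (-5.8436)


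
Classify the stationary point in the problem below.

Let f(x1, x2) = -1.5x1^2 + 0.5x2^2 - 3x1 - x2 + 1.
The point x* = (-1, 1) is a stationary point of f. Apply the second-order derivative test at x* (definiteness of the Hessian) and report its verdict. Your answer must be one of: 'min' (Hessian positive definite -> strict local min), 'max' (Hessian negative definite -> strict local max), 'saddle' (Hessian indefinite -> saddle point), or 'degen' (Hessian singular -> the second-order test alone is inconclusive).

Compute the Hessian H = grad^2 f:
  H = [[-3, 0], [0, 1]]
Verify stationarity: grad f(x*) = H x* + g = (0, 0).
Eigenvalues of H: -3, 1.
Eigenvalues have mixed signs, so H is indefinite -> x* is a saddle point.

saddle


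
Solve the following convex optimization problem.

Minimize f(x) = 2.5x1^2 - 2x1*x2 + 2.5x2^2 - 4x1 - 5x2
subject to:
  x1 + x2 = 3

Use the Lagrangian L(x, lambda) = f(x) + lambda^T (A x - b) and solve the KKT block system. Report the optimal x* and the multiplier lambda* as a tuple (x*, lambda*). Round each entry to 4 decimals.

Form the Lagrangian:
  L(x, lambda) = (1/2) x^T Q x + c^T x + lambda^T (A x - b)
Stationarity (grad_x L = 0): Q x + c + A^T lambda = 0.
Primal feasibility: A x = b.

This gives the KKT block system:
  [ Q   A^T ] [ x     ]   [-c ]
  [ A    0  ] [ lambda ] = [ b ]

Solving the linear system:
  x*      = (1.4286, 1.5714)
  lambda* = (0)
  f(x*)   = -6.7857

x* = (1.4286, 1.5714), lambda* = (0)


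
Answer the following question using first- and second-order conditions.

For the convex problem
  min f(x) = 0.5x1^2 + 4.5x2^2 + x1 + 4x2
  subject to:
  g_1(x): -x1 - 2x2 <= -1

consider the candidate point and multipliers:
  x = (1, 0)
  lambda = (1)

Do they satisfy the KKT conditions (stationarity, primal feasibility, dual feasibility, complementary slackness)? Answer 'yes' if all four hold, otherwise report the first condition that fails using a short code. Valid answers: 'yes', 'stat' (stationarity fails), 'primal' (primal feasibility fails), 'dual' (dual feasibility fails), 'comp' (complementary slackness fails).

Gradient of f: grad f(x) = Q x + c = (2, 4)
Constraint values g_i(x) = a_i^T x - b_i:
  g_1((1, 0)) = 0
Stationarity residual: grad f(x) + sum_i lambda_i a_i = (1, 2)
  -> stationarity FAILS
Primal feasibility (all g_i <= 0): OK
Dual feasibility (all lambda_i >= 0): OK
Complementary slackness (lambda_i * g_i(x) = 0 for all i): OK

Verdict: the first failing condition is stationarity -> stat.

stat


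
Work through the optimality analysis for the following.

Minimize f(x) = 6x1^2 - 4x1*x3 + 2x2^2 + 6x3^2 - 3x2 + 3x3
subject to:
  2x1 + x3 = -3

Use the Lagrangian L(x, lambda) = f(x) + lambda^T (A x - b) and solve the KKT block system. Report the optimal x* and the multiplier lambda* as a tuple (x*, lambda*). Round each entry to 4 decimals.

Form the Lagrangian:
  L(x, lambda) = (1/2) x^T Q x + c^T x + lambda^T (A x - b)
Stationarity (grad_x L = 0): Q x + c + A^T lambda = 0.
Primal feasibility: A x = b.

This gives the KKT block system:
  [ Q   A^T ] [ x     ]   [-c ]
  [ A    0  ] [ lambda ] = [ b ]

Solving the linear system:
  x*      = (-1.0263, 0.75, -0.9474)
  lambda* = (4.2632)
  f(x*)   = 3.8487

x* = (-1.0263, 0.75, -0.9474), lambda* = (4.2632)


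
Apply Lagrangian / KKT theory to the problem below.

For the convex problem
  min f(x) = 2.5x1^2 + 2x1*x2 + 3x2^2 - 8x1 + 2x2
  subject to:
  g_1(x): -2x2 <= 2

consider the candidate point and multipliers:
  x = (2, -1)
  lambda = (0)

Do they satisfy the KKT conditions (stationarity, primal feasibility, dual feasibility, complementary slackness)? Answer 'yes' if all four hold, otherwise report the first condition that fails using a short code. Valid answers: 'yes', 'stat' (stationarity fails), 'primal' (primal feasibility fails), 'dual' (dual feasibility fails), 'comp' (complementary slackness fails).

Gradient of f: grad f(x) = Q x + c = (0, 0)
Constraint values g_i(x) = a_i^T x - b_i:
  g_1((2, -1)) = 0
Stationarity residual: grad f(x) + sum_i lambda_i a_i = (0, 0)
  -> stationarity OK
Primal feasibility (all g_i <= 0): OK
Dual feasibility (all lambda_i >= 0): OK
Complementary slackness (lambda_i * g_i(x) = 0 for all i): OK

Verdict: yes, KKT holds.

yes


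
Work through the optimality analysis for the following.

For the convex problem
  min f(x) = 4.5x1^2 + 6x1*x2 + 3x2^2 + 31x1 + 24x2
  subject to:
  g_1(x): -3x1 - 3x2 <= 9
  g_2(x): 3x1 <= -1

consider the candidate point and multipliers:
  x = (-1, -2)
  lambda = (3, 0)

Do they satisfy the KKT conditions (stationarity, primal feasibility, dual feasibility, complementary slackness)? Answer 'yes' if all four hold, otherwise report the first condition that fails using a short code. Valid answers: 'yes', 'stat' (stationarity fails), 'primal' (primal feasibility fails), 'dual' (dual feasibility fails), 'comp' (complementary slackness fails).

Gradient of f: grad f(x) = Q x + c = (10, 6)
Constraint values g_i(x) = a_i^T x - b_i:
  g_1((-1, -2)) = 0
  g_2((-1, -2)) = -2
Stationarity residual: grad f(x) + sum_i lambda_i a_i = (1, -3)
  -> stationarity FAILS
Primal feasibility (all g_i <= 0): OK
Dual feasibility (all lambda_i >= 0): OK
Complementary slackness (lambda_i * g_i(x) = 0 for all i): OK

Verdict: the first failing condition is stationarity -> stat.

stat


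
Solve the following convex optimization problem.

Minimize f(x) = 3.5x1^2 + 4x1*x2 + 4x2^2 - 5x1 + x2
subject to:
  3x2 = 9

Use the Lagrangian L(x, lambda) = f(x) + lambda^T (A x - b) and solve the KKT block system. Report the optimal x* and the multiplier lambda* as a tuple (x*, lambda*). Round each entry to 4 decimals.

Form the Lagrangian:
  L(x, lambda) = (1/2) x^T Q x + c^T x + lambda^T (A x - b)
Stationarity (grad_x L = 0): Q x + c + A^T lambda = 0.
Primal feasibility: A x = b.

This gives the KKT block system:
  [ Q   A^T ] [ x     ]   [-c ]
  [ A    0  ] [ lambda ] = [ b ]

Solving the linear system:
  x*      = (-1, 3)
  lambda* = (-7)
  f(x*)   = 35.5

x* = (-1, 3), lambda* = (-7)


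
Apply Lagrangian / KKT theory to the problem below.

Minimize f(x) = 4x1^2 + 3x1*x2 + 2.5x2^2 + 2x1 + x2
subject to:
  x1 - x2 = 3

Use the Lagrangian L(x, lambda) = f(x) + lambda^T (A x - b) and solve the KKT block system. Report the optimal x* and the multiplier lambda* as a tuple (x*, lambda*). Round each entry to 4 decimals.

Form the Lagrangian:
  L(x, lambda) = (1/2) x^T Q x + c^T x + lambda^T (A x - b)
Stationarity (grad_x L = 0): Q x + c + A^T lambda = 0.
Primal feasibility: A x = b.

This gives the KKT block system:
  [ Q   A^T ] [ x     ]   [-c ]
  [ A    0  ] [ lambda ] = [ b ]

Solving the linear system:
  x*      = (1.1053, -1.8947)
  lambda* = (-5.1579)
  f(x*)   = 7.8947

x* = (1.1053, -1.8947), lambda* = (-5.1579)


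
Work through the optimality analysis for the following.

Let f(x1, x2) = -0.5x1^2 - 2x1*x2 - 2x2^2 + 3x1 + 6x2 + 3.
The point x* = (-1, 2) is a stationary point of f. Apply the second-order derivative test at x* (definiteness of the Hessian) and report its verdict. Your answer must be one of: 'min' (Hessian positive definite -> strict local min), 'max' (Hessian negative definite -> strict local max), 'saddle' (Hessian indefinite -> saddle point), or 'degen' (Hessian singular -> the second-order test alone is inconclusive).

Compute the Hessian H = grad^2 f:
  H = [[-1, -2], [-2, -4]]
Verify stationarity: grad f(x*) = H x* + g = (0, 0).
Eigenvalues of H: -5, 0.
H has a zero eigenvalue (singular; negative semidefinite but not definite), so H is neither positive definite, negative definite, nor indefinite. The second-order test alone is inconclusive -> degen.
(Indeed, f is constant along the null direction of H through x*, so x* is not a strict local extremum.)

degen


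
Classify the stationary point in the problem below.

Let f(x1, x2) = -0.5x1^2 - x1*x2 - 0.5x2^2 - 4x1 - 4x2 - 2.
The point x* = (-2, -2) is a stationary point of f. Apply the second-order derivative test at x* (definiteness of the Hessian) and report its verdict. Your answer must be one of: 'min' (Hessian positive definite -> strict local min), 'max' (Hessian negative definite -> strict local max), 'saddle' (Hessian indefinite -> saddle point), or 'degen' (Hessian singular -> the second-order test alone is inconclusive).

Compute the Hessian H = grad^2 f:
  H = [[-1, -1], [-1, -1]]
Verify stationarity: grad f(x*) = H x* + g = (0, 0).
Eigenvalues of H: -2, 0.
H has a zero eigenvalue (singular; negative semidefinite but not definite), so H is neither positive definite, negative definite, nor indefinite. The second-order test alone is inconclusive -> degen.
(Indeed, f is constant along the null direction of H through x*, so x* is not a strict local extremum.)

degen


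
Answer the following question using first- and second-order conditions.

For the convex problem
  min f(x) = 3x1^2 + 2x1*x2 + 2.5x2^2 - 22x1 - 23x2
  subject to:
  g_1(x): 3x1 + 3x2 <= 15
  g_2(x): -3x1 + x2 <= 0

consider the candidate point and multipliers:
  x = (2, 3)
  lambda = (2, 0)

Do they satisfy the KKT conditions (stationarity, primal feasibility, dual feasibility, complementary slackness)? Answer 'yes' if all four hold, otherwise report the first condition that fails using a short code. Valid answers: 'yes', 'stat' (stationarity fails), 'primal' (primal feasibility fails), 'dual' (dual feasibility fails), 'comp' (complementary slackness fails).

Gradient of f: grad f(x) = Q x + c = (-4, -4)
Constraint values g_i(x) = a_i^T x - b_i:
  g_1((2, 3)) = 0
  g_2((2, 3)) = -3
Stationarity residual: grad f(x) + sum_i lambda_i a_i = (2, 2)
  -> stationarity FAILS
Primal feasibility (all g_i <= 0): OK
Dual feasibility (all lambda_i >= 0): OK
Complementary slackness (lambda_i * g_i(x) = 0 for all i): OK

Verdict: the first failing condition is stationarity -> stat.

stat


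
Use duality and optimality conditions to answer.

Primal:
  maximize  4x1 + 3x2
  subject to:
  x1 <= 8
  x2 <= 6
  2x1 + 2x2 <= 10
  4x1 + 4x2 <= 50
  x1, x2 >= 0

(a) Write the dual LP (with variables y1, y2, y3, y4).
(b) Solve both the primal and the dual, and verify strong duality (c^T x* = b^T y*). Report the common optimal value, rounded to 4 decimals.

The standard primal-dual pair for 'max c^T x s.t. A x <= b, x >= 0' is:
  Dual:  min b^T y  s.t.  A^T y >= c,  y >= 0.

So the dual LP is:
  minimize  8y1 + 6y2 + 10y3 + 50y4
  subject to:
    y1 + 2y3 + 4y4 >= 4
    y2 + 2y3 + 4y4 >= 3
    y1, y2, y3, y4 >= 0

Solving the primal: x* = (5, 0).
  primal value c^T x* = 20.
Solving the dual: y* = (0, 0, 2, 0).
  dual value b^T y* = 20.
Strong duality: c^T x* = b^T y*. Confirmed.

20


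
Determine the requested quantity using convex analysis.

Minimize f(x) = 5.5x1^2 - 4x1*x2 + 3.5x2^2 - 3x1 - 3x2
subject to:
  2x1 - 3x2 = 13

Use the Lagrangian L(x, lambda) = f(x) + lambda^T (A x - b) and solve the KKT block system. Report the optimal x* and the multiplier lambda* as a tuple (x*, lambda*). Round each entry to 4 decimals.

Form the Lagrangian:
  L(x, lambda) = (1/2) x^T Q x + c^T x + lambda^T (A x - b)
Stationarity (grad_x L = 0): Q x + c + A^T lambda = 0.
Primal feasibility: A x = b.

This gives the KKT block system:
  [ Q   A^T ] [ x     ]   [-c ]
  [ A    0  ] [ lambda ] = [ b ]

Solving the linear system:
  x*      = (0.8987, -3.7342)
  lambda* = (-10.9114)
  f(x*)   = 75.1772

x* = (0.8987, -3.7342), lambda* = (-10.9114)


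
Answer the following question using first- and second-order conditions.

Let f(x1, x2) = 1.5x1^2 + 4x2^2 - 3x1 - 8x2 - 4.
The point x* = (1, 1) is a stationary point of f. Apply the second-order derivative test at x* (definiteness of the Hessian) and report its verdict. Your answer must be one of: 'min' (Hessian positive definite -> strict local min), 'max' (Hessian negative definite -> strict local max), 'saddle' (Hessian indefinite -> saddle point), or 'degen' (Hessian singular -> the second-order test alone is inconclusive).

Compute the Hessian H = grad^2 f:
  H = [[3, 0], [0, 8]]
Verify stationarity: grad f(x*) = H x* + g = (0, 0).
Eigenvalues of H: 3, 8.
Both eigenvalues > 0, so H is positive definite -> x* is a strict local min.

min


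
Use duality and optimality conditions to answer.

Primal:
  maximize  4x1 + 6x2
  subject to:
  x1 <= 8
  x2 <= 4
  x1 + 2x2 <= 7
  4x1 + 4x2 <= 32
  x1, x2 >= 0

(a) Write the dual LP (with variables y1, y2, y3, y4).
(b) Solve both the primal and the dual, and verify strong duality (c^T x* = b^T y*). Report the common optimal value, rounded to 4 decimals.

The standard primal-dual pair for 'max c^T x s.t. A x <= b, x >= 0' is:
  Dual:  min b^T y  s.t.  A^T y >= c,  y >= 0.

So the dual LP is:
  minimize  8y1 + 4y2 + 7y3 + 32y4
  subject to:
    y1 + y3 + 4y4 >= 4
    y2 + 2y3 + 4y4 >= 6
    y1, y2, y3, y4 >= 0

Solving the primal: x* = (7, 0).
  primal value c^T x* = 28.
Solving the dual: y* = (0, 0, 4, 0).
  dual value b^T y* = 28.
Strong duality: c^T x* = b^T y*. Confirmed.

28


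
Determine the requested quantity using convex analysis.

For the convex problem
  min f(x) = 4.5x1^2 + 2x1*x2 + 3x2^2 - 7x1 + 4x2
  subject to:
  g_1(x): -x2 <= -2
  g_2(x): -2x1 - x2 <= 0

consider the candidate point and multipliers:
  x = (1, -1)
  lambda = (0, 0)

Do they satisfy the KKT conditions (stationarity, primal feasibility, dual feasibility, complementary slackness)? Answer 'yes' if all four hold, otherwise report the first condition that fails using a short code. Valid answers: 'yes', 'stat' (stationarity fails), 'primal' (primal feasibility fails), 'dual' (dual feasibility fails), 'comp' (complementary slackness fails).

Gradient of f: grad f(x) = Q x + c = (0, 0)
Constraint values g_i(x) = a_i^T x - b_i:
  g_1((1, -1)) = 3
  g_2((1, -1)) = -1
Stationarity residual: grad f(x) + sum_i lambda_i a_i = (0, 0)
  -> stationarity OK
Primal feasibility (all g_i <= 0): FAILS
Dual feasibility (all lambda_i >= 0): OK
Complementary slackness (lambda_i * g_i(x) = 0 for all i): OK

Verdict: the first failing condition is primal_feasibility -> primal.

primal
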